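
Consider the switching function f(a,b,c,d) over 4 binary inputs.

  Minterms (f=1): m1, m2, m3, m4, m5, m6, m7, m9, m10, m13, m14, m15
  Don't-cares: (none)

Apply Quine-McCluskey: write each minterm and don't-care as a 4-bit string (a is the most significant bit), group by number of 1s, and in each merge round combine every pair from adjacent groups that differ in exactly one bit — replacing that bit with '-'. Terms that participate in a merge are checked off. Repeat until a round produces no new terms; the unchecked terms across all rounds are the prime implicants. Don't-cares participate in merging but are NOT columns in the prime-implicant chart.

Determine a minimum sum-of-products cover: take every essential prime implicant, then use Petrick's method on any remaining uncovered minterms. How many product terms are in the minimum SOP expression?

size-2^0 implicants → 0001(✓)  0010(✓)  0011(✓)  0100(✓)  0101(✓)  0110(✓)  0111(✓)  1001(✓)  1010(✓)  1101(✓)  1110(✓)  1111(✓)
size-2^1 implicants → -001(✓)  -010(✓)  -101(✓)  -110(✓)  -111(✓)  0-01(✓)  0-10(✓)  0-11(✓)  00-1(✓)  001-(✓)  01-0(✓)  01-1(✓)  010-(✓)  011-(✓)  1-01(✓)  1-10(✓)  11-1(✓)  111-(✓)
size-2^2 implicants → --01  --10  -1-1  -11-  0--1  0-1-  01--
Unchecked terms (primes): --01, --10, -1-1, -11-, 0--1, 0-1-, 01--
Minterm coverage:
  m1 ⊆ --01,0--1
  m2 ⊆ --10,0-1-
  m3 ⊆ 0--1,0-1-
  m4 ⊆ 01-- [E]
  m5 ⊆ --01,-1-1,0--1,01--
  m6 ⊆ --10,-11-,0-1-,01--
  m7 ⊆ -1-1,-11-,0--1,0-1-,01--
  m9 ⊆ --01 [E]
  m10 ⊆ --10 [E]
  m13 ⊆ --01,-1-1
  m14 ⊆ --10,-11-
  m15 ⊆ -1-1,-11-
E = {--01, --10, 01--}
Petrick residual → -1-1, 0--1
Cover = c'd + cd' + bd + a'd + a'b  |cover|=5

5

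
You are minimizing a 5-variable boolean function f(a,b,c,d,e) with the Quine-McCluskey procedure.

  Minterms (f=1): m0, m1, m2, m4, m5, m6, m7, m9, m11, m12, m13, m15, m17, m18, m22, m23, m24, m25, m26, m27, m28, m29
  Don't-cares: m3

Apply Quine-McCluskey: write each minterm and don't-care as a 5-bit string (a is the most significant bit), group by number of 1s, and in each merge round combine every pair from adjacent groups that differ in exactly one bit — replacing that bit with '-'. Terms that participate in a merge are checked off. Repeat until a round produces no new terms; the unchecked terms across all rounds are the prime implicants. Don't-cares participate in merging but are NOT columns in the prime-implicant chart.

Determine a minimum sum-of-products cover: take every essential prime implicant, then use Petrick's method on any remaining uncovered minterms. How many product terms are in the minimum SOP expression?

7

Round 0: 00000✓ 00001✓ 00010✓ 00011✓ 00100✓ 00101✓ 00110✓ 00111✓ 01001✓ 01011✓ 01100✓ 01101✓ 01111✓ 10001✓ 10010✓ 10110✓ 10111✓ 11000✓ 11001✓ 11010✓ 11011✓ 11100✓ 11101✓
Round 1: -0001✓ -0010✓ -0110✓ -0111✓ -1001✓ -1011✓ -1100✓ -1101✓ 0-001✓ 0-011✓ 0-100✓ 0-101✓ 0-111✓ 00-00✓ 00-01✓ 00-10✓ 00-11✓ 000-0✓ 000-1✓ 0000-✓ 0001-✓ 001-0✓ 001-1✓ 0010-✓ 0011-✓ 01-01✓ 01-11✓ 010-1✓ 011-1✓ 0110-✓ 1-001✓ 1-010 10-10✓ 1011-✓ 11-00✓ 11-01✓ 110-0✓ 110-1✓ 1100-✓ 1101-✓ 1110-✓
Round 2: --001 -0-10 -011- -1-01 -10-1 -110- 0--01✓ 0--11✓ 0-0-1✓ 0-1-1✓ 0-10- 00--0✓ 00--1✓ 00-0-✓ 00-1-✓ 000--✓ 001--✓ 01--1✓ 11-0- 110--
Round 3: 0---1 00---
PIs = {--001, -0-10, -011-, -1-01, -10-1, -110-, 0---1, 0-10-, 00---, 1-010, 11-0-, 110--}
Coverage chart:
  m0: 00--- ←essential
  m1: --001,0---1,00---
  m2: -0-10,00---
  m4: 0-10-,00---
  m5: 0---1,0-10-,00---
  m6: -0-10,-011-,00---
  m7: -011-,0---1,00---
  m9: --001,-1-01,-10-1,0---1
  m11: -10-1,0---1
  m12: -110-,0-10-
  m13: -1-01,-110-,0---1,0-10-
  m15: 0---1 ←essential
  m17: --001 ←essential
  m18: -0-10,1-010
  m22: -0-10,-011-
  m23: -011- ←essential
  m24: 11-0-,110--
  m25: --001,-1-01,-10-1,11-0-,110--
  m26: 1-010,110--
  m27: -10-1,110--
  m28: -110-,11-0-
  m29: -1-01,-110-,11-0-
Essential: --001, -011-, 0---1, 00---
Petrick residual → -0-10, -110-, 110--
Min cover (7 terms): c'd'e + b'de' + b'cd + bcd' + a'e + a'b' + abc'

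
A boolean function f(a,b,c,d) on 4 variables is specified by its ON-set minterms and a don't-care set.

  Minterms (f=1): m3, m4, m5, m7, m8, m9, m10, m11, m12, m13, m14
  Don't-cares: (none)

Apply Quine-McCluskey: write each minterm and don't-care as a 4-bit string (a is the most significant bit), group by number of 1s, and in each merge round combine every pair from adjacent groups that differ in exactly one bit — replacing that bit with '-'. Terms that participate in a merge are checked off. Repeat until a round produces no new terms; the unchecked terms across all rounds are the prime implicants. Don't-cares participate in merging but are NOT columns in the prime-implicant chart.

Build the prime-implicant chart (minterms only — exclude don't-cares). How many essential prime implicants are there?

size-2^0 implicants → 0011(✓)  0100(✓)  0101(✓)  0111(✓)  1000(✓)  1001(✓)  1010(✓)  1011(✓)  1100(✓)  1101(✓)  1110(✓)
size-2^1 implicants → -011  -100(✓)  -101(✓)  0-11  01-1  010-(✓)  1-00(✓)  1-01(✓)  1-10(✓)  10-0(✓)  10-1(✓)  100-(✓)  101-(✓)  11-0(✓)  110-(✓)
size-2^2 implicants → -10-  1--0  1-0-  10--
Unchecked terms (primes): -011, -10-, 0-11, 01-1, 1--0, 1-0-, 10--
Minterm coverage:
  m3 ⊆ -011,0-11
  m4 ⊆ -10- [E]
  m5 ⊆ -10-,01-1
  m7 ⊆ 0-11,01-1
  m8 ⊆ 1--0,1-0-,10--
  m9 ⊆ 1-0-,10--
  m10 ⊆ 1--0,10--
  m11 ⊆ -011,10--
  m12 ⊆ -10-,1--0,1-0-
  m13 ⊆ -10-,1-0-
  m14 ⊆ 1--0 [E]
E = {-10-, 1--0}

2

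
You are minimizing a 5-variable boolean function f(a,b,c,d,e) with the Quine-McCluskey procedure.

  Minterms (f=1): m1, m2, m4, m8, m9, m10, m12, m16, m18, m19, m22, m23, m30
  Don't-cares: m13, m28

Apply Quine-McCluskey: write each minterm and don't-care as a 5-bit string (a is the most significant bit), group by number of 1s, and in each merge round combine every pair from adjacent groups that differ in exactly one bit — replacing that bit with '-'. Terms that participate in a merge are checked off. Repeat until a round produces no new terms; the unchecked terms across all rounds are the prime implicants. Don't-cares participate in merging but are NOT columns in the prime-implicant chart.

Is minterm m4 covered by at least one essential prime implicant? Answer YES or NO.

YES

size-2^0 implicants → 00001(✓)  00010(✓)  00100(✓)  01000(✓)  01001(✓)  01010(✓)  01100(✓)  01101(✓)  10000(✓)  10010(✓)  10011(✓)  10110(✓)  10111(✓)  11100(✓)  11110(✓)
size-2^1 implicants → -0010  -1100  0-001  0-010  0-100  01-00(✓)  01-01(✓)  010-0  0100-(✓)  0110-(✓)  1-110  10-10(✓)  10-11(✓)  100-0  1001-(✓)  1011-(✓)  111-0
size-2^2 implicants → 01-0-  10-1-
Unchecked terms (primes): -0010, -1100, 0-001, 0-010, 0-100, 01-0-, 010-0, 1-110, 10-1-, 100-0, 111-0
Minterm coverage:
  m1 ⊆ 0-001 [E]
  m2 ⊆ -0010,0-010
  m4 ⊆ 0-100 [E]
  m8 ⊆ 01-0-,010-0
  m9 ⊆ 0-001,01-0-
  m10 ⊆ 0-010,010-0
  m12 ⊆ -1100,0-100,01-0-
  m16 ⊆ 100-0 [E]
  m18 ⊆ -0010,10-1-,100-0
  m19 ⊆ 10-1- [E]
  m22 ⊆ 1-110,10-1-
  m23 ⊆ 10-1- [E]
  m30 ⊆ 1-110,111-0
E = {0-001, 0-100, 10-1-, 100-0}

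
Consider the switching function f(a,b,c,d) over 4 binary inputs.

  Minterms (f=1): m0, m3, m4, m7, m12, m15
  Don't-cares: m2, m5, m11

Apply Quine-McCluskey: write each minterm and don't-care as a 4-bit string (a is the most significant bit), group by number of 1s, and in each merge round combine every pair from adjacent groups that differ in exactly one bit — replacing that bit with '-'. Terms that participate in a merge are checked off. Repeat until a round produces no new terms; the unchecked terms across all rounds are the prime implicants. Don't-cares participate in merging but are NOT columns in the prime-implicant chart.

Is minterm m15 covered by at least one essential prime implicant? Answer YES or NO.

size-2^0 implicants → 0000(✓)  0010(✓)  0011(✓)  0100(✓)  0101(✓)  0111(✓)  1011(✓)  1100(✓)  1111(✓)
size-2^1 implicants → -011(✓)  -100  -111(✓)  0-00  0-11(✓)  00-0  001-  01-1  010-  1-11(✓)
size-2^2 implicants → --11
Unchecked terms (primes): --11, -100, 0-00, 00-0, 001-, 01-1, 010-
Minterm coverage:
  m0 ⊆ 0-00,00-0
  m3 ⊆ --11,001-
  m4 ⊆ -100,0-00,010-
  m7 ⊆ --11,01-1
  m12 ⊆ -100 [E]
  m15 ⊆ --11 [E]
E = {--11, -100}

YES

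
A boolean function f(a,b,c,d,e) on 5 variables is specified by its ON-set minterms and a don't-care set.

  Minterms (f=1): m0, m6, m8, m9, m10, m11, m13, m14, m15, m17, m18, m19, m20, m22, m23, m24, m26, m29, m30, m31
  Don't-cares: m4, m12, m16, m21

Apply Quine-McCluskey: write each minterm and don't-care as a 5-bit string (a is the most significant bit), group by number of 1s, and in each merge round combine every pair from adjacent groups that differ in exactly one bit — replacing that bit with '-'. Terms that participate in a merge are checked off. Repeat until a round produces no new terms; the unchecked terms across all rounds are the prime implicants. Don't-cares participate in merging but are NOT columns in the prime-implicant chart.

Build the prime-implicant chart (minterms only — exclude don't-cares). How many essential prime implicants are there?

2

Round 0: 00000✓ 00100✓ 00110✓ 01000✓ 01001✓ 01010✓ 01011✓ 01100✓ 01101✓ 01110✓ 01111✓ 10000✓ 10001✓ 10010✓ 10011✓ 10100✓ 10101✓ 10110✓ 10111✓ 11000✓ 11010✓ 11101✓ 11110✓ 11111✓
Round 1: -0000✓ -0100✓ -0110✓ -1000✓ -1010✓ -1101✓ -1110✓ -1111✓ 0-000✓ 0-100✓ 0-110✓ 00-00✓ 001-0✓ 01-00✓ 01-01✓ 01-10✓ 01-11✓ 010-0✓ 010-1✓ 0100-✓ 0101-✓ 011-0✓ 011-1✓ 0110-✓ 0111-✓ 1-000✓ 1-010✓ 1-101✓ 1-110✓ 1-111✓ 10-00✓ 10-01✓ 10-10✓ 10-11✓ 100-0✓ 100-1✓ 1000-✓ 1001-✓ 101-0✓ 101-1✓ 1010-✓ 1011-✓ 11-10✓ 110-0✓ 111-1✓ 1111-✓
Round 2: --000 --110 -0-00 -01-0 -1-10 -10-0 -11-1 -111- 0--00 0-1-0 01--0✓ 01--1✓ 01-0-✓ 01-1-✓ 010--✓ 011--✓ 1--10 1-0-0 1-1-1 1-11- 10--0✓ 10--1✓ 10-0-✓ 10-1-✓ 100--✓ 101--✓
Round 3: 01--- 10---
PIs = {--000, --110, -0-00, -01-0, -1-10, -10-0, -11-1, -111-, 0--00, 0-1-0, 01---, 1--10, 1-0-0, 1-1-1, 1-11-, 10---}
Coverage chart:
  m0: --000,-0-00,0--00
  m6: --110,-01-0,0-1-0
  m8: --000,-10-0,0--00,01---
  m9: 01--- ←essential
  m10: -1-10,-10-0,01---
  m11: 01--- ←essential
  m13: -11-1,01---
  m14: --110,-1-10,-111-,0-1-0,01---
  m15: -11-1,-111-,01---
  m17: 10--- ←essential
  m18: 1--10,1-0-0,10---
  m19: 10--- ←essential
  m20: -0-00,-01-0,10---
  m22: --110,-01-0,1--10,1-11-,10---
  m23: 1-1-1,1-11-,10---
  m24: --000,-10-0,1-0-0
  m26: -1-10,-10-0,1--10,1-0-0
  m29: -11-1,1-1-1
  m30: --110,-1-10,-111-,1--10,1-11-
  m31: -11-1,-111-,1-1-1,1-11-
Essential: 01---, 10---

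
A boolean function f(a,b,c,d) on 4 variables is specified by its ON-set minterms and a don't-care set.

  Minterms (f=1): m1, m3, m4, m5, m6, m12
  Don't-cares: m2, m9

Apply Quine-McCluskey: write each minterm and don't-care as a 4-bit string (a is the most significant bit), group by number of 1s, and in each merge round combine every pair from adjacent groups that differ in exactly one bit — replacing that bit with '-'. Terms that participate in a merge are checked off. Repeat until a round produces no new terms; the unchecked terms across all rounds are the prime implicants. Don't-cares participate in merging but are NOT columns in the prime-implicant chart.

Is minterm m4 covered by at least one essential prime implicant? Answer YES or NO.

YES

size-2^0 implicants → 0001(✓)  0010(✓)  0011(✓)  0100(✓)  0101(✓)  0110(✓)  1001(✓)  1100(✓)
size-2^1 implicants → -001  -100  0-01  0-10  00-1  001-  01-0  010-
Unchecked terms (primes): -001, -100, 0-01, 0-10, 00-1, 001-, 01-0, 010-
Minterm coverage:
  m1 ⊆ -001,0-01,00-1
  m3 ⊆ 00-1,001-
  m4 ⊆ -100,01-0,010-
  m5 ⊆ 0-01,010-
  m6 ⊆ 0-10,01-0
  m12 ⊆ -100 [E]
E = {-100}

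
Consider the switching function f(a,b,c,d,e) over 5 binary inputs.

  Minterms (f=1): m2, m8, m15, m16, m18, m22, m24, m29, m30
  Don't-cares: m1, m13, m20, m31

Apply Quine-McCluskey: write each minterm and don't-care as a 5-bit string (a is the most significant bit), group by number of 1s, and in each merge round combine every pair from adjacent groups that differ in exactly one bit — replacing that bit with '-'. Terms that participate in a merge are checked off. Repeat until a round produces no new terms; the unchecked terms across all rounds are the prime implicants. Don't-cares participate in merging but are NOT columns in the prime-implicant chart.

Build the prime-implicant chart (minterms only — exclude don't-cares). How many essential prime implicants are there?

3

[col 0] 00001, 00010*, 01000*, 01101*, 01111*, 10000*, 10010*, 10100*, 10110*, 11000*, 11101*, 11110*, 11111*
[col 1] -0010, -1000, -1101*, -1111*, 011-1*, 1-000, 1-110, 10-00*, 10-10*, 100-0*, 101-0*, 111-1*, 1111-
[col 2] -11-1, 10--0
Prime implicants: -0010, -1000, -11-1, 00001, 1-000, 1-110, 10--0, 1111-
PI chart (minterm → PIs covering it):
  2 | -0010  (sole → essential)
  8 | -1000  (sole → essential)
  15 | -11-1  (sole → essential)
  16 | 1-000,10--0
  18 | -0010,10--0
  22 | 1-110,10--0
  24 | -1000,1-000
  29 | -11-1  (sole → essential)
  30 | 1-110,1111-
Essential prime implicants: -0010, -1000, -11-1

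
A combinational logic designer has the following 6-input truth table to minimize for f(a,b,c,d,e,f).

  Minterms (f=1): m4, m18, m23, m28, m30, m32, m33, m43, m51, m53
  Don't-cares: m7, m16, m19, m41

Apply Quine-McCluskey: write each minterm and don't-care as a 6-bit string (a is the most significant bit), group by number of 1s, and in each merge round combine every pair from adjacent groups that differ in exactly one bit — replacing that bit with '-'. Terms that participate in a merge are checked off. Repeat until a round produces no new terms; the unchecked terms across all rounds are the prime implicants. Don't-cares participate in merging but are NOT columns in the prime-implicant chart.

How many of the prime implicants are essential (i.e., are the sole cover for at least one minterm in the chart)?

6

[col 0] 000100, 000111*, 010000*, 010010*, 010011*, 010111*, 011100*, 011110*, 100000*, 100001*, 101001*, 101011*, 110011*, 110101
[col 1] -10011, 0-0111, 010-11, 0100-0, 01001-, 0111-0, 10-001, 10000-, 1010-1
Prime implicants: -10011, 0-0111, 000100, 010-11, 0100-0, 01001-, 0111-0, 10-001, 10000-, 1010-1, 110101
PI chart (minterm → PIs covering it):
  4 | 000100  (sole → essential)
  18 | 0100-0,01001-
  23 | 0-0111,010-11
  28 | 0111-0  (sole → essential)
  30 | 0111-0  (sole → essential)
  32 | 10000-  (sole → essential)
  33 | 10-001,10000-
  43 | 1010-1  (sole → essential)
  51 | -10011  (sole → essential)
  53 | 110101  (sole → essential)
Essential prime implicants: -10011, 000100, 0111-0, 10000-, 1010-1, 110101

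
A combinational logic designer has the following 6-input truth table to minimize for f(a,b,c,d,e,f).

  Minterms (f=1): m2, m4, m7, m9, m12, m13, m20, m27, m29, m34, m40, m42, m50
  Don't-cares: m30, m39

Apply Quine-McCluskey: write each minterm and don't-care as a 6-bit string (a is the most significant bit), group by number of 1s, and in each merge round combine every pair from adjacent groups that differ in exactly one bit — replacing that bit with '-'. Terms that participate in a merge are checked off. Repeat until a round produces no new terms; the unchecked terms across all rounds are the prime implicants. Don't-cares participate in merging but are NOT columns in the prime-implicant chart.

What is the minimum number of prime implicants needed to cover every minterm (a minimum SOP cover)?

9

Round 0: 000010✓ 000100✓ 000111✓ 001001✓ 001100✓ 001101✓ 010100✓ 011011 011101✓ 011110 100010✓ 100111✓ 101000✓ 101010✓ 110010✓
Round 1: -00010 -00111 0-0100 0-1101 00-100 001-01 00110- 1-0010 10-010 1010-0
PIs = {-00010, -00111, 0-0100, 0-1101, 00-100, 001-01, 00110-, 011011, 011110, 1-0010, 10-010, 1010-0}
Coverage chart:
  m2: -00010 ←essential
  m4: 0-0100,00-100
  m7: -00111 ←essential
  m9: 001-01 ←essential
  m12: 00-100,00110-
  m13: 0-1101,001-01,00110-
  m20: 0-0100 ←essential
  m27: 011011 ←essential
  m29: 0-1101 ←essential
  m34: -00010,1-0010,10-010
  m40: 1010-0 ←essential
  m42: 10-010,1010-0
  m50: 1-0010 ←essential
Essential: -00010, -00111, 0-0100, 0-1101, 001-01, 011011, 1-0010, 1010-0
Petrick residual → 00-100
Min cover (9 terms): b'c'd'ef' + b'c'def + a'c'de'f' + a'cde'f + a'b'de'f' + a'b'ce'f + a'bcd'ef + ac'd'ef' + ab'cd'f'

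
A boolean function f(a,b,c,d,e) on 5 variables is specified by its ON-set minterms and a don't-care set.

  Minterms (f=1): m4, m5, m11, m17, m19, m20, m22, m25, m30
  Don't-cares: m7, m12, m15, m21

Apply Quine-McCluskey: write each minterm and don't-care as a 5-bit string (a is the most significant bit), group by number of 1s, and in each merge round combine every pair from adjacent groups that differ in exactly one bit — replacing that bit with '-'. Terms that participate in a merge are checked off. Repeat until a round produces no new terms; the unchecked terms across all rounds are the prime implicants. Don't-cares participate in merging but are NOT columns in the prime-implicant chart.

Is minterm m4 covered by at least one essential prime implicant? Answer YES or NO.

NO

Round 0: 00100✓ 00101✓ 00111✓ 01011✓ 01100✓ 01111✓ 10001✓ 10011✓ 10100✓ 10101✓ 10110✓ 11001✓ 11110✓
Round 1: -0100✓ -0101✓ 0-100 0-111 001-1 0010-✓ 01-11 1-001 1-110 10-01 100-1 101-0 1010-✓
Round 2: -010-
PIs = {-010-, 0-100, 0-111, 001-1, 01-11, 1-001, 1-110, 10-01, 100-1, 101-0}
Coverage chart:
  m4: -010-,0-100
  m5: -010-,001-1
  m11: 01-11 ←essential
  m17: 1-001,10-01,100-1
  m19: 100-1 ←essential
  m20: -010-,101-0
  m22: 1-110,101-0
  m25: 1-001 ←essential
  m30: 1-110 ←essential
Essential: 01-11, 1-001, 1-110, 100-1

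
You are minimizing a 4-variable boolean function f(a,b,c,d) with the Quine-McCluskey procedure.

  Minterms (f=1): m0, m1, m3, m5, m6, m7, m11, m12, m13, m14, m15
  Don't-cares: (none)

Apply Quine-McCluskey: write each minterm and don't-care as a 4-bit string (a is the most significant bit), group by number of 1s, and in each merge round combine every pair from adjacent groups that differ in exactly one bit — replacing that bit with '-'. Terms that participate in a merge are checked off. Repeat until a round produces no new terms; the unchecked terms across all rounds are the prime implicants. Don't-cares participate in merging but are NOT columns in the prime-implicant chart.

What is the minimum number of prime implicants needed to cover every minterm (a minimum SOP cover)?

5

Round 0: 0000✓ 0001✓ 0011✓ 0101✓ 0110✓ 0111✓ 1011✓ 1100✓ 1101✓ 1110✓ 1111✓
Round 1: -011✓ -101✓ -110✓ -111✓ 0-01✓ 0-11✓ 00-1✓ 000- 01-1✓ 011-✓ 1-11✓ 11-0✓ 11-1✓ 110-✓ 111-✓
Round 2: --11 -1-1 -11- 0--1 11--
PIs = {--11, -1-1, -11-, 0--1, 000-, 11--}
Coverage chart:
  m0: 000- ←essential
  m1: 0--1,000-
  m3: --11,0--1
  m5: -1-1,0--1
  m6: -11- ←essential
  m7: --11,-1-1,-11-,0--1
  m11: --11 ←essential
  m12: 11-- ←essential
  m13: -1-1,11--
  m14: -11-,11--
  m15: --11,-1-1,-11-,11--
Essential: --11, -11-, 000-, 11--
Petrick residual → -1-1
Min cover (5 terms): cd + bd + bc + a'b'c' + ab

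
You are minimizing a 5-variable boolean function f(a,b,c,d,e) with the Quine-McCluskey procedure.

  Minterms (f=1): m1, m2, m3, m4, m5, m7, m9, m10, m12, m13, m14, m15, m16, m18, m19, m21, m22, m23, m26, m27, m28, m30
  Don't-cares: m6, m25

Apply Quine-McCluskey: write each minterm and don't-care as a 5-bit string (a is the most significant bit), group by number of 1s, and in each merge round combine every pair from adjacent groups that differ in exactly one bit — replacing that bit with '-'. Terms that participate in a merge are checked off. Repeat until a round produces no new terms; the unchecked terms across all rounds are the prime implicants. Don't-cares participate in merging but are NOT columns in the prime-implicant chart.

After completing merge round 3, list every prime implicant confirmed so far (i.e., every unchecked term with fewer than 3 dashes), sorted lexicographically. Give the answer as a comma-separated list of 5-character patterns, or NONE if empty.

-01-1, -1001, -11-0, 0--01, 00--1, 1-01-, 100-0, 110-1

size-2^0 implicants → 00001(✓)  00010(✓)  00011(✓)  00100(✓)  00101(✓)  00110(✓)  00111(✓)  01001(✓)  01010(✓)  01100(✓)  01101(✓)  01110(✓)  01111(✓)  10000(✓)  10010(✓)  10011(✓)  10101(✓)  10110(✓)  10111(✓)  11001(✓)  11010(✓)  11011(✓)  11100(✓)  11110(✓)
size-2^1 implicants → -0010(✓)  -0011(✓)  -0101(✓)  -0110(✓)  -0111(✓)  -1001  -1010(✓)  -1100(✓)  -1110(✓)  0-001(✓)  0-010(✓)  0-100(✓)  0-101(✓)  0-110(✓)  0-111(✓)  00-01(✓)  00-10(✓)  00-11(✓)  000-1(✓)  0001-(✓)  001-0(✓)  001-1(✓)  0010-(✓)  0011-(✓)  01-01(✓)  01-10(✓)  011-0(✓)  011-1(✓)  0110-(✓)  0111-(✓)  1-010(✓)  1-011(✓)  1-110(✓)  10-10(✓)  10-11(✓)  100-0  1001-(✓)  101-1(✓)  1011-(✓)  11-10(✓)  110-1  1101-(✓)  111-0(✓)
size-2^2 implicants → --010(✓)  --110(✓)  -0-10(✓)  -0-11(✓)  -001-(✓)  -01-1  -011-(✓)  -1-10(✓)  -11-0  0--01  0--10(✓)  0-1-0(✓)  0-1-1(✓)  0-10-(✓)  0-11-(✓)  00--1  00-1-(✓)  001--(✓)  011--(✓)  1--10(✓)  1-01-  10-1-(✓)
size-2^3 implicants → ---10  -0-1-  0-1--
Unchecked terms (primes): ---10, -0-1-, -01-1, -1001, -11-0, 0--01, 0-1--, 00--1, 1-01-, 100-0, 110-1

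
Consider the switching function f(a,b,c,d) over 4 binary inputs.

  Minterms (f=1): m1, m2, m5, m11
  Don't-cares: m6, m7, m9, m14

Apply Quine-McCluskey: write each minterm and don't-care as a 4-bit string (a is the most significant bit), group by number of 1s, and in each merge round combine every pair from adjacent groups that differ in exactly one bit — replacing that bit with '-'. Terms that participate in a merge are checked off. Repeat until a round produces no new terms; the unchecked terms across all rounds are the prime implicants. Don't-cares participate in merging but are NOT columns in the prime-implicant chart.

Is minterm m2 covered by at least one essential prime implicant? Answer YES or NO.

YES

size-2^0 implicants → 0001(✓)  0010(✓)  0101(✓)  0110(✓)  0111(✓)  1001(✓)  1011(✓)  1110(✓)
size-2^1 implicants → -001  -110  0-01  0-10  01-1  011-  10-1
Unchecked terms (primes): -001, -110, 0-01, 0-10, 01-1, 011-, 10-1
Minterm coverage:
  m1 ⊆ -001,0-01
  m2 ⊆ 0-10 [E]
  m5 ⊆ 0-01,01-1
  m11 ⊆ 10-1 [E]
E = {0-10, 10-1}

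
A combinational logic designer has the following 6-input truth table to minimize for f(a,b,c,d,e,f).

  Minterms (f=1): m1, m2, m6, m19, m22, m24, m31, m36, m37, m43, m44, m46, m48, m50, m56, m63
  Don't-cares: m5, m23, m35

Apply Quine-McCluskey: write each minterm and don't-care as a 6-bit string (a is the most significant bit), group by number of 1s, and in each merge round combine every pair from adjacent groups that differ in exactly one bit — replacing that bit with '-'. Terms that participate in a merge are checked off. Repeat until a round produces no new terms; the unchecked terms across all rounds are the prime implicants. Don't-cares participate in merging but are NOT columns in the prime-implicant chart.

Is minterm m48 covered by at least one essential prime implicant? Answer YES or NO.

YES

size-2^0 implicants → 000001(✓)  000010(✓)  000101(✓)  000110(✓)  010011(✓)  010110(✓)  010111(✓)  011000(✓)  011111(✓)  100011(✓)  100100(✓)  100101(✓)  101011(✓)  101100(✓)  101110(✓)  110000(✓)  110010(✓)  111000(✓)  111111(✓)
size-2^1 implicants → -00101  -11000  -11111  0-0110  000-01  000-10  01-111  010-11  01011-  10-011  10-100  10010-  1011-0  11-000  1100-0
Unchecked terms (primes): -00101, -11000, -11111, 0-0110, 000-01, 000-10, 01-111, 010-11, 01011-, 10-011, 10-100, 10010-, 1011-0, 11-000, 1100-0
Minterm coverage:
  m1 ⊆ 000-01 [E]
  m2 ⊆ 000-10 [E]
  m6 ⊆ 0-0110,000-10
  m19 ⊆ 010-11 [E]
  m22 ⊆ 0-0110,01011-
  m24 ⊆ -11000 [E]
  m31 ⊆ -11111,01-111
  m36 ⊆ 10-100,10010-
  m37 ⊆ -00101,10010-
  m43 ⊆ 10-011 [E]
  m44 ⊆ 10-100,1011-0
  m46 ⊆ 1011-0 [E]
  m48 ⊆ 11-000,1100-0
  m50 ⊆ 1100-0 [E]
  m56 ⊆ -11000,11-000
  m63 ⊆ -11111 [E]
E = {-11000, -11111, 000-01, 000-10, 010-11, 10-011, 1011-0, 1100-0}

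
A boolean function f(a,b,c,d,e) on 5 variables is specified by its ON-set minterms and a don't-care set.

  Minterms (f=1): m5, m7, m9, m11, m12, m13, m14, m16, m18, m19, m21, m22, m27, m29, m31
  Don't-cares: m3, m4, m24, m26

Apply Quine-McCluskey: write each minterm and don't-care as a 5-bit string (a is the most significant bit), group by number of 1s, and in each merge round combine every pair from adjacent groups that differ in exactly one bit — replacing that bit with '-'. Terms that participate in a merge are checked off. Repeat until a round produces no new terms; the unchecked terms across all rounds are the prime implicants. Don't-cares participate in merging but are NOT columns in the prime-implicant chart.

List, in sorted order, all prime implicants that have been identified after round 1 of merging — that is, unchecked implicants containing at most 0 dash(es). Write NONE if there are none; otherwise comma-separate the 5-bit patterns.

NONE

Round 0: 00011✓ 00100✓ 00101✓ 00111✓ 01001✓ 01011✓ 01100✓ 01101✓ 01110✓ 10000✓ 10010✓ 10011✓ 10101✓ 10110✓ 11000✓ 11010✓ 11011✓ 11101✓ 11111✓
Round 1: -0011✓ -0101✓ -1011✓ -1101✓ 0-011✓ 0-100✓ 0-101✓ 00-11 001-1 0010-✓ 01-01 010-1 011-0 0110-✓ 1-000✓ 1-010✓ 1-011✓ 1-101✓ 10-10 100-0✓ 1001-✓ 11-11 110-0✓ 1101-✓ 111-1
Round 2: --011 --101 0-10- 1-0-0 1-01-
PIs = {--011, --101, 0-10-, 00-11, 001-1, 01-01, 010-1, 011-0, 1-0-0, 1-01-, 10-10, 11-11, 111-1}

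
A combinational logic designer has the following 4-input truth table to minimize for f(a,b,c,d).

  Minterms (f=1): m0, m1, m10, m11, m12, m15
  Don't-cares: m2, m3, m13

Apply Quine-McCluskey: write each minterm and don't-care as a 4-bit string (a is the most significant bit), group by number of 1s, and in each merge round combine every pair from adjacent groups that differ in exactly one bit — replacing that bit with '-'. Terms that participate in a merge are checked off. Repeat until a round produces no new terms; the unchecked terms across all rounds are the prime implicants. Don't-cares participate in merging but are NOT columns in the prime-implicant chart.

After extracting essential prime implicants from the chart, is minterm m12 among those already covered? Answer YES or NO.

size-2^0 implicants → 0000(✓)  0001(✓)  0010(✓)  0011(✓)  1010(✓)  1011(✓)  1100(✓)  1101(✓)  1111(✓)
size-2^1 implicants → -010(✓)  -011(✓)  00-0(✓)  00-1(✓)  000-(✓)  001-(✓)  1-11  101-(✓)  11-1  110-
size-2^2 implicants → -01-  00--
Unchecked terms (primes): -01-, 00--, 1-11, 11-1, 110-
Minterm coverage:
  m0 ⊆ 00-- [E]
  m1 ⊆ 00-- [E]
  m10 ⊆ -01- [E]
  m11 ⊆ -01-,1-11
  m12 ⊆ 110- [E]
  m15 ⊆ 1-11,11-1
E = {-01-, 00--, 110-}

YES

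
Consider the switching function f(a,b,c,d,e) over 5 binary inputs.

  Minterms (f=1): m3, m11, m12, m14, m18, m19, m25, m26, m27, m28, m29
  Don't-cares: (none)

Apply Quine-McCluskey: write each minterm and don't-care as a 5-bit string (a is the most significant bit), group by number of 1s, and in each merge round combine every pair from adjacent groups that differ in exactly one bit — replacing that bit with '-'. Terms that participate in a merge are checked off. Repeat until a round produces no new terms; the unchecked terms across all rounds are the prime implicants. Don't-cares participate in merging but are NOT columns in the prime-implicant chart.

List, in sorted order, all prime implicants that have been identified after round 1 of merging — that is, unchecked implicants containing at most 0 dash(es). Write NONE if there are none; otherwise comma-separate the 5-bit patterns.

[col 0] 00011*, 01011*, 01100*, 01110*, 10010*, 10011*, 11001*, 11010*, 11011*, 11100*, 11101*
[col 1] -0011*, -1011*, -1100, 0-011*, 011-0, 1-010*, 1-011*, 1001-*, 11-01, 110-1, 1101-*, 1110-
[col 2] --011, 1-01-
Prime implicants: --011, -1100, 011-0, 1-01-, 11-01, 110-1, 1110-

NONE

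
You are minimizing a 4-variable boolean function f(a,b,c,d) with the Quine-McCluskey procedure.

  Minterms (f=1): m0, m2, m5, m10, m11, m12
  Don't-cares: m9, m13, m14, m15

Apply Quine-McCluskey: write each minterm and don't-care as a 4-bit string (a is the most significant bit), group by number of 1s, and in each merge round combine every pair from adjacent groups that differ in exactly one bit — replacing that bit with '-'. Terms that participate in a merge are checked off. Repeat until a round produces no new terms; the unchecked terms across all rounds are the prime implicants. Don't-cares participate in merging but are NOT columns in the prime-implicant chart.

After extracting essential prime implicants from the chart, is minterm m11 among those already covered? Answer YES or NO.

NO

[col 0] 0000*, 0010*, 0101*, 1001*, 1010*, 1011*, 1100*, 1101*, 1110*, 1111*
[col 1] -010, -101, 00-0, 1-01*, 1-10*, 1-11*, 10-1*, 101-*, 11-0*, 11-1*, 110-*, 111-*
[col 2] 1--1, 1-1-, 11--
Prime implicants: -010, -101, 00-0, 1--1, 1-1-, 11--
PI chart (minterm → PIs covering it):
  0 | 00-0  (sole → essential)
  2 | -010,00-0
  5 | -101  (sole → essential)
  10 | -010,1-1-
  11 | 1--1,1-1-
  12 | 11--  (sole → essential)
Essential prime implicants: -101, 00-0, 11--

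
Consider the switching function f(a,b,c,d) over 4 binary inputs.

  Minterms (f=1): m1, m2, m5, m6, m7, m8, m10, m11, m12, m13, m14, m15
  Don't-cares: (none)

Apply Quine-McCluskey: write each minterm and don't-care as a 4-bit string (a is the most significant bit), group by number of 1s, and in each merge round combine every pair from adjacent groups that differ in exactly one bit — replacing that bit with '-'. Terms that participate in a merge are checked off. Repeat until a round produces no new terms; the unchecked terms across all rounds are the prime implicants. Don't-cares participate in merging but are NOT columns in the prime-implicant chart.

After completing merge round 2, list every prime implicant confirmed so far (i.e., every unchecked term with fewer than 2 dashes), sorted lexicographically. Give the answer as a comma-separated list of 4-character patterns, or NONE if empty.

size-2^0 implicants → 0001(✓)  0010(✓)  0101(✓)  0110(✓)  0111(✓)  1000(✓)  1010(✓)  1011(✓)  1100(✓)  1101(✓)  1110(✓)  1111(✓)
size-2^1 implicants → -010(✓)  -101(✓)  -110(✓)  -111(✓)  0-01  0-10(✓)  01-1(✓)  011-(✓)  1-00(✓)  1-10(✓)  1-11(✓)  10-0(✓)  101-(✓)  11-0(✓)  11-1(✓)  110-(✓)  111-(✓)
size-2^2 implicants → --10  -1-1  -11-  1--0  1-1-  11--
Unchecked terms (primes): --10, -1-1, -11-, 0-01, 1--0, 1-1-, 11--

0-01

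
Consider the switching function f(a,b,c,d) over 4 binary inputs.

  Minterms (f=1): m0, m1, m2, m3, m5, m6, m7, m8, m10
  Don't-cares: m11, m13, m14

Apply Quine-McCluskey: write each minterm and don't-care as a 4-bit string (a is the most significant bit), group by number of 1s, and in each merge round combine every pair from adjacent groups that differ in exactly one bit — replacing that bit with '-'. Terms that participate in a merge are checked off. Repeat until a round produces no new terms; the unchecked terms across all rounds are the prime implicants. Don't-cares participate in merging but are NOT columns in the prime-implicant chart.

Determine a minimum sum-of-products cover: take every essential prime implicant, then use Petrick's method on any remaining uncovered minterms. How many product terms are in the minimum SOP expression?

[col 0] 0000*, 0001*, 0010*, 0011*, 0101*, 0110*, 0111*, 1000*, 1010*, 1011*, 1101*, 1110*
[col 1] -000*, -010*, -011*, -101, -110*, 0-01*, 0-10*, 0-11*, 00-0*, 00-1*, 000-*, 001-*, 01-1*, 011-*, 1-10*, 10-0*, 101-*
[col 2] --10, -0-0, -01-, 0--1, 0-1-, 00--
Prime implicants: --10, -0-0, -01-, -101, 0--1, 0-1-, 00--
PI chart (minterm → PIs covering it):
  0 | -0-0,00--
  1 | 0--1,00--
  2 | --10,-0-0,-01-,0-1-,00--
  3 | -01-,0--1,0-1-,00--
  5 | -101,0--1
  6 | --10,0-1-
  7 | 0--1,0-1-
  8 | -0-0  (sole → essential)
  10 | --10,-0-0,-01-
Essential prime implicants: -0-0
Petrick residual → --10, 0--1
Minimum SOP uses 3 PIs: cd' + b'd' + a'd

3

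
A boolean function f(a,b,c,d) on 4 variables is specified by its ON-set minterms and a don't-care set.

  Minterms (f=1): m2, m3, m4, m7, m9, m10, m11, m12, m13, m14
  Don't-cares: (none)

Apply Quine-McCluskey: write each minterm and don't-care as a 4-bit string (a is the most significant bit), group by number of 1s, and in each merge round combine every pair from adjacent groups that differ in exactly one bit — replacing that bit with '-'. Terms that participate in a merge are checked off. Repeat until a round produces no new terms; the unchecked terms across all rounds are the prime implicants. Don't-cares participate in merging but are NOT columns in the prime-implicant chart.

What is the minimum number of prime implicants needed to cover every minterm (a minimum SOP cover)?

5

[col 0] 0010*, 0011*, 0100*, 0111*, 1001*, 1010*, 1011*, 1100*, 1101*, 1110*
[col 1] -010*, -011*, -100, 0-11, 001-*, 1-01, 1-10, 10-1, 101-*, 11-0, 110-
[col 2] -01-
Prime implicants: -01-, -100, 0-11, 1-01, 1-10, 10-1, 11-0, 110-
PI chart (minterm → PIs covering it):
  2 | -01-  (sole → essential)
  3 | -01-,0-11
  4 | -100  (sole → essential)
  7 | 0-11  (sole → essential)
  9 | 1-01,10-1
  10 | -01-,1-10
  11 | -01-,10-1
  12 | -100,11-0,110-
  13 | 1-01,110-
  14 | 1-10,11-0
Essential prime implicants: -01-, -100, 0-11
Petrick residual → 1-01, 1-10
Minimum SOP uses 5 PIs: b'c + bc'd' + a'cd + ac'd + acd'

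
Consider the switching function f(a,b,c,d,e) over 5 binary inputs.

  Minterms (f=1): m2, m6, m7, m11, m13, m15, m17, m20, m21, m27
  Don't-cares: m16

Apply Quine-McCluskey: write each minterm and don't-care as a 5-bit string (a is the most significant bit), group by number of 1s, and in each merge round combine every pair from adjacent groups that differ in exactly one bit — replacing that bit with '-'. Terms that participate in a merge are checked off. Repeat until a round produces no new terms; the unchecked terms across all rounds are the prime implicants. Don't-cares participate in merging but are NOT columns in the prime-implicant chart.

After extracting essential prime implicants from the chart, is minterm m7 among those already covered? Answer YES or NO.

NO

Round 0: 00010✓ 00110✓ 00111✓ 01011✓ 01101✓ 01111✓ 10000✓ 10001✓ 10100✓ 10101✓ 11011✓
Round 1: -1011 0-111 00-10 0011- 01-11 011-1 10-00✓ 10-01✓ 1000-✓ 1010-✓
Round 2: 10-0-
PIs = {-1011, 0-111, 00-10, 0011-, 01-11, 011-1, 10-0-}
Coverage chart:
  m2: 00-10 ←essential
  m6: 00-10,0011-
  m7: 0-111,0011-
  m11: -1011,01-11
  m13: 011-1 ←essential
  m15: 0-111,01-11,011-1
  m17: 10-0- ←essential
  m20: 10-0- ←essential
  m21: 10-0- ←essential
  m27: -1011 ←essential
Essential: -1011, 00-10, 011-1, 10-0-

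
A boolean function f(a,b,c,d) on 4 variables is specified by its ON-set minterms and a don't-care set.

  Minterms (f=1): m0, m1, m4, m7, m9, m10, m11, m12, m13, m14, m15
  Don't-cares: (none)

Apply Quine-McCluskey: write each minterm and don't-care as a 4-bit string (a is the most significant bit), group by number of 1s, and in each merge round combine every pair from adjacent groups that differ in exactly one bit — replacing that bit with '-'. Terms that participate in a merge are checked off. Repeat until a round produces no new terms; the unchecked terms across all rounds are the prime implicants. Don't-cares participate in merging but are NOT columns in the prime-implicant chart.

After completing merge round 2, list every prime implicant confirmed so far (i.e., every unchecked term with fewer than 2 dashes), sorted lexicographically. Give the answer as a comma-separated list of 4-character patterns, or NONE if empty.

-001, -100, -111, 0-00, 000-

size-2^0 implicants → 0000(✓)  0001(✓)  0100(✓)  0111(✓)  1001(✓)  1010(✓)  1011(✓)  1100(✓)  1101(✓)  1110(✓)  1111(✓)
size-2^1 implicants → -001  -100  -111  0-00  000-  1-01(✓)  1-10(✓)  1-11(✓)  10-1(✓)  101-(✓)  11-0(✓)  11-1(✓)  110-(✓)  111-(✓)
size-2^2 implicants → 1--1  1-1-  11--
Unchecked terms (primes): -001, -100, -111, 0-00, 000-, 1--1, 1-1-, 11--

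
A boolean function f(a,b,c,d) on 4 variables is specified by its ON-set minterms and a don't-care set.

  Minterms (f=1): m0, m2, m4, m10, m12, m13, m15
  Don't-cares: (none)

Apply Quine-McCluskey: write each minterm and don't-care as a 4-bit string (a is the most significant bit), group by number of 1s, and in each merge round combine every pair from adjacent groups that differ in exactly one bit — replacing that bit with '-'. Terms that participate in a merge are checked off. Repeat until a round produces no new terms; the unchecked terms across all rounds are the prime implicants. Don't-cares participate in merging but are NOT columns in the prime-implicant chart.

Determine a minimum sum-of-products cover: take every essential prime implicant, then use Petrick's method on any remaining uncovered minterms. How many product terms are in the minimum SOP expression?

4

[col 0] 0000*, 0010*, 0100*, 1010*, 1100*, 1101*, 1111*
[col 1] -010, -100, 0-00, 00-0, 11-1, 110-
Prime implicants: -010, -100, 0-00, 00-0, 11-1, 110-
PI chart (minterm → PIs covering it):
  0 | 0-00,00-0
  2 | -010,00-0
  4 | -100,0-00
  10 | -010  (sole → essential)
  12 | -100,110-
  13 | 11-1,110-
  15 | 11-1  (sole → essential)
Essential prime implicants: -010, 11-1
Petrick residual → -100, 0-00
Minimum SOP uses 4 PIs: b'cd' + bc'd' + a'c'd' + abd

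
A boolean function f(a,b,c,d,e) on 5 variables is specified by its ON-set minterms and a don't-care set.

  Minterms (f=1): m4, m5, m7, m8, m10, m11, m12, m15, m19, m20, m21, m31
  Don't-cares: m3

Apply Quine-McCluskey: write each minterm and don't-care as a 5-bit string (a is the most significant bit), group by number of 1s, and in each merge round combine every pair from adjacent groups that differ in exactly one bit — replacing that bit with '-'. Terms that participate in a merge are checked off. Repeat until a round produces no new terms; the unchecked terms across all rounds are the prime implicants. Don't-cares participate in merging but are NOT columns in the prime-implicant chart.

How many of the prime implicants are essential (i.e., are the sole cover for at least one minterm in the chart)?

3

[col 0] 00011*, 00100*, 00101*, 00111*, 01000*, 01010*, 01011*, 01100*, 01111*, 10011*, 10100*, 10101*, 11111*
[col 1] -0011, -0100*, -0101*, -1111, 0-011*, 0-100, 0-111*, 00-11*, 001-1, 0010-*, 01-00, 01-11*, 010-0, 0101-, 1010-*
[col 2] -010-, 0--11
Prime implicants: -0011, -010-, -1111, 0--11, 0-100, 001-1, 01-00, 010-0, 0101-
PI chart (minterm → PIs covering it):
  4 | -010-,0-100
  5 | -010-,001-1
  7 | 0--11,001-1
  8 | 01-00,010-0
  10 | 010-0,0101-
  11 | 0--11,0101-
  12 | 0-100,01-00
  15 | -1111,0--11
  19 | -0011  (sole → essential)
  20 | -010-  (sole → essential)
  21 | -010-  (sole → essential)
  31 | -1111  (sole → essential)
Essential prime implicants: -0011, -010-, -1111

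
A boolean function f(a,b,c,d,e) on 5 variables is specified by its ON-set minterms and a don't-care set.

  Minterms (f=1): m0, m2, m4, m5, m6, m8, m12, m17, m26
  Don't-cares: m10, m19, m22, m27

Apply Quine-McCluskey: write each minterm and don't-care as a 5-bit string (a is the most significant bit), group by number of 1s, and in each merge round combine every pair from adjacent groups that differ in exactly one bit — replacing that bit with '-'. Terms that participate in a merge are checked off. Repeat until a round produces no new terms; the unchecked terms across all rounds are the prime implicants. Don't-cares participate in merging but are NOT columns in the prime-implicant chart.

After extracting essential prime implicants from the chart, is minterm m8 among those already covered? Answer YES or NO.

YES

[col 0] 00000*, 00010*, 00100*, 00101*, 00110*, 01000*, 01010*, 01100*, 10001*, 10011*, 10110*, 11010*, 11011*
[col 1] -0110, -1010, 0-000*, 0-010*, 0-100*, 00-00*, 00-10*, 000-0*, 001-0*, 0010-, 01-00*, 010-0*, 1-011, 100-1, 1101-
[col 2] 0--00, 0-0-0, 00--0
Prime implicants: -0110, -1010, 0--00, 0-0-0, 00--0, 0010-, 1-011, 100-1, 1101-
PI chart (minterm → PIs covering it):
  0 | 0--00,0-0-0,00--0
  2 | 0-0-0,00--0
  4 | 0--00,00--0,0010-
  5 | 0010-  (sole → essential)
  6 | -0110,00--0
  8 | 0--00,0-0-0
  12 | 0--00  (sole → essential)
  17 | 100-1  (sole → essential)
  26 | -1010,1101-
Essential prime implicants: 0--00, 0010-, 100-1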